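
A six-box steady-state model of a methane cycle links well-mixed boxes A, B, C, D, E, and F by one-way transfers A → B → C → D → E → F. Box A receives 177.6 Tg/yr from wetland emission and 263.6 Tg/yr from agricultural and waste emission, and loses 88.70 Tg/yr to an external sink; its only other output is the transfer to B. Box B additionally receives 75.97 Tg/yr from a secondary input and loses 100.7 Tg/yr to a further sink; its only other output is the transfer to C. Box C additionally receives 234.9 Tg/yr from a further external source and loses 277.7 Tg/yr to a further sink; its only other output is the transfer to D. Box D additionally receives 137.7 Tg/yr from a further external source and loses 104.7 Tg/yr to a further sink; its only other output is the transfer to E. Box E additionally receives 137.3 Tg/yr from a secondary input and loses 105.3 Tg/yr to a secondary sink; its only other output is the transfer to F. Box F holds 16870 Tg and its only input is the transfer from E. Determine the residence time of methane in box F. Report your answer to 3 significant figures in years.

Box A: F(A→B) = (177.6 + 263.6) − 88.70 = 352.50 Tg/yr.
Box B: F(B→C) = (352.50 + 75.97) − 100.7 = 327.77 Tg/yr.
Box C: F(C→D) = (327.77 + 234.9) − 277.7 = 284.97 Tg/yr.
Box D: F(D→E) = (284.97 + 137.7) − 104.7 = 317.97 Tg/yr.
Box E: F(E→F) = (317.97 + 137.3) − 105.3 = 349.97 Tg/yr.
Box F throughput = its input = 349.97 Tg/yr; τ = 16870 / 349.97 = 48.20 yr.

48.2 yr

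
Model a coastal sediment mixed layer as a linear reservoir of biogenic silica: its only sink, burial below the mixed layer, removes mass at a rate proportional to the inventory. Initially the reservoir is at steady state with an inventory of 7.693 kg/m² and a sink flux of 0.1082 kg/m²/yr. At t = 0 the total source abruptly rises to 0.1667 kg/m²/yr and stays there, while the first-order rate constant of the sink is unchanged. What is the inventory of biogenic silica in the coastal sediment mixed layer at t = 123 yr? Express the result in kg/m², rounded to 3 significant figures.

τ = M₀/F₀ = 7.693/0.1082 = 71.10 yr; rate constant k = 1/τ.
New steady state M_∞ = F₁/k = F₁·τ = 0.1667 × 71.10 = 11.852 kg/m².
M(t) = M_∞ + (M₀ − M_∞)·e^(−t/τ); t/τ = 123/71.10 = 1.730, so e^(−t/τ) = 0.1773.
M(t) = 11.852 − 4.159 × 0.1773 = 11.115 kg/m².

11.1 kg/m²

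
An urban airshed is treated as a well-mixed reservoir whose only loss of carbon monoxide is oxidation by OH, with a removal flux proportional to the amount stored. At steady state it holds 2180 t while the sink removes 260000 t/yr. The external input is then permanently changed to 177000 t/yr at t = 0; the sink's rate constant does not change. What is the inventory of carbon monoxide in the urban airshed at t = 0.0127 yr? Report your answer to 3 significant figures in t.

1640 t

The sink rate constant is k = F₀/M₀ = 260000/2180 = 119.3 yr⁻¹.
Solving dM/dt = F₁ − kM with M(0) = M₀ gives M(t) = F₁/k + (M₀ − F₁/k)·e^(−kt).
F₁/k = 177000/119.3 = 1484.1 t; kt = 119.3 × 0.0127 = 1.515, e^(−kt) = 0.2199.
M(0.0127) = 1484.1 + (2180 − 1484.1) × 0.2199 = 1484.1 + 153.0 = 1637.1 t.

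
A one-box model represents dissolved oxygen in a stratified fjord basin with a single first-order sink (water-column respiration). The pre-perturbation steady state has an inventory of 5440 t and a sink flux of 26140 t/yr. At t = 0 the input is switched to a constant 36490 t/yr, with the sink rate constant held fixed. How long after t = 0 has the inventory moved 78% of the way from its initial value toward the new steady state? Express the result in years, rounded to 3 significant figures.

0.315 yr

τ = M₀/F₀ = 5440/26140 = 0.2081 yr.
The remaining gap fraction is e^(−t/τ); 78% covered ⇒ e^(−t/τ) = 0.220.
t = −τ ln(0.220) = 0.2081 × 1.514 = 0.3151 yr.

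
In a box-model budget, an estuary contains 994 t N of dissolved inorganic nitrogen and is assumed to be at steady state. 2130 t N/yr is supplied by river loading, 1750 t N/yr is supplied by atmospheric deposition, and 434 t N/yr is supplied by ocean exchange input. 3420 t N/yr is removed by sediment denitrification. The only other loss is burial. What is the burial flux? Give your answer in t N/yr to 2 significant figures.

At steady state ΣF_in = ΣF_out.
ΣF_in = 2130 + 1750 + 434 = 4314.0 t N/yr.
Burial flux = ΣF_in − (3420) = 4314.0 − 3420 = 894.0 t N/yr.

890 t N/yr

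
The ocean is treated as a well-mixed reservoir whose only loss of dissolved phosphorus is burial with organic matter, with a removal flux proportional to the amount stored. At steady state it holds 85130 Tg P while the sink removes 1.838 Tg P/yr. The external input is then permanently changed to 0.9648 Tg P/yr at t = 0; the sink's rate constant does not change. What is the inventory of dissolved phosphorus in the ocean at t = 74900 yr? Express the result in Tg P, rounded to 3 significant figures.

52700 Tg P

Residence time τ = M₀/F₀ = 46320 yr. The eventual steady state is M_∞ = M₀·(F₁/F₀) = 85130 × 0.9648/1.838 = 44686 Tg P.
The anomaly ΔM(t) = M(t) − M_∞ decays as ΔM₀·e^(−t/τ) with ΔM₀ = 85130 − 44686 = 40440 Tg P.
At t = 74900 yr, e^(−t/τ) = e^(−1.617) = 0.1985, so ΔM = 8027 Tg P and M = 44686 + 8027 = 52713 Tg P.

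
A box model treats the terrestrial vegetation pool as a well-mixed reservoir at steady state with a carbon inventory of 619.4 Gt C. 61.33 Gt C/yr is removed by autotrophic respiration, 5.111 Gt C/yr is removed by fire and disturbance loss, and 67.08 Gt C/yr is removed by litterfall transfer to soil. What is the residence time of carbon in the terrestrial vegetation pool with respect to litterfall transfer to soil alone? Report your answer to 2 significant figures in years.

Residence time with respect to a single sink: τ = M / F_sink.
τ = 619.4 / 67.08 = 9.234 yr.

9.2 yr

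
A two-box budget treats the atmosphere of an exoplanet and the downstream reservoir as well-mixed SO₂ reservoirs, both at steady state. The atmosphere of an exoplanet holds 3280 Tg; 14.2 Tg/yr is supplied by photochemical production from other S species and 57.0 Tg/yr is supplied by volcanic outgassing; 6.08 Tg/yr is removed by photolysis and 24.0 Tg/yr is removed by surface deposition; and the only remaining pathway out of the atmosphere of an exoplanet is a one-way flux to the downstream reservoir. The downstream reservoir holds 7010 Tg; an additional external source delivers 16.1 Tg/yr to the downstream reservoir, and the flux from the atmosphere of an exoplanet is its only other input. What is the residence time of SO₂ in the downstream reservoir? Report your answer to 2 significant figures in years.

120 yr

Balance the atmosphere of an exoplanet: ΣF_in = 14.2 + 57.0 = 71.200 Tg/yr.
Flux to the downstream reservoir = ΣF_in − (6.08 + 24.0) = 41.120 Tg/yr.
Total input to the downstream reservoir = 41.120 + 16.1 = 57.220 Tg/yr; at steady state this equals its total output.
τ = M / F = 7010 / 57.220 = 122.5 yr.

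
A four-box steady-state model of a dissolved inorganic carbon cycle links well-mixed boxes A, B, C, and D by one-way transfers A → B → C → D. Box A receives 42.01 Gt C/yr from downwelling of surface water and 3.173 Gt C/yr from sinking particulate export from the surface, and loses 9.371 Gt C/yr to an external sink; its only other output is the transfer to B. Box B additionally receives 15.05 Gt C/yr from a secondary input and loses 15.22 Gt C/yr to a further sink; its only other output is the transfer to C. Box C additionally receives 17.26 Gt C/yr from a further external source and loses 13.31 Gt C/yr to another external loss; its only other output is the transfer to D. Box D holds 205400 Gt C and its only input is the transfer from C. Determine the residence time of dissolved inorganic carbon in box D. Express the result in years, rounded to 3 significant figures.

Box A: F(A→B) = (42.01 + 3.173) − 9.371 = 35.812 Gt C/yr.
Box B: F(B→C) = (35.812 + 15.05) − 15.22 = 35.642 Gt C/yr.
Box C: F(C→D) = (35.642 + 17.26) − 13.31 = 39.592 Gt C/yr.
Box D throughput = its input = 39.592 Gt C/yr; τ = 205400 / 39.592 = 5188 yr.

5190 yr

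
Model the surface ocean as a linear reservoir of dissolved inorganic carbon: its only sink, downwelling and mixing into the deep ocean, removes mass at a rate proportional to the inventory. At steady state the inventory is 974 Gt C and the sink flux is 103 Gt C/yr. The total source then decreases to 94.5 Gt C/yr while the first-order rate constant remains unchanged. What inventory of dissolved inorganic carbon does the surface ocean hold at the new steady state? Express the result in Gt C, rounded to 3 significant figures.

Rate constant k = F/M = 103 / 974 = 0.1057 yr⁻¹.
At the new steady state, source = k·M_new ⇒ M_new = 94.5 / 0.1057 = 893.6 Gt C.
(Equivalently M_new = M × F_new/F_old = 974 × 94.5/103.)

894 Gt C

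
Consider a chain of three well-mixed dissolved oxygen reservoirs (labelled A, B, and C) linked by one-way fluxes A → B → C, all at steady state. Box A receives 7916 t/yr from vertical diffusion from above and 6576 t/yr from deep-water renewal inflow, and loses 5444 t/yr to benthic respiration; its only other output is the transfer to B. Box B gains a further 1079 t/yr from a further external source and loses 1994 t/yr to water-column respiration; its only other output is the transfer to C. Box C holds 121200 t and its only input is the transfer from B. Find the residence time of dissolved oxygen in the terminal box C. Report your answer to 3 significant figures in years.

14.9 yr

Box A: F(A→B) = (7916 + 6576) − 5444 = 9048.0 t/yr.
Box B: F(B→C) = (9048.0 + 1079) − 1994 = 8133.0 t/yr.
Box C throughput = its input = 8133.0 t/yr; τ = 121200 / 8133.0 = 14.90 yr.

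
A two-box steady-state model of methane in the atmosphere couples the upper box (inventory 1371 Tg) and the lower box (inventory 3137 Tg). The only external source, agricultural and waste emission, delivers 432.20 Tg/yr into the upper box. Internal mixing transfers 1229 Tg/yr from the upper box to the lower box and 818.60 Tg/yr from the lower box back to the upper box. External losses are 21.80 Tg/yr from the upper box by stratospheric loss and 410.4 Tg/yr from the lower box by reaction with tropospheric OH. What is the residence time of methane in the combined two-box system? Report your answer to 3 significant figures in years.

For the system as a whole, the A↔B exchange is internal and contributes nothing to the throughput; only the external sinks remove mass.
M_total = 1371 + 3137 = 4508.0 Tg.
ΣF_external_out = 21.80 + 410.4 = 432.20 Tg/yr.
τ = M_total / ΣF_ext = 4508.0 / 432.20 = 10.43 yr.

10.4 yr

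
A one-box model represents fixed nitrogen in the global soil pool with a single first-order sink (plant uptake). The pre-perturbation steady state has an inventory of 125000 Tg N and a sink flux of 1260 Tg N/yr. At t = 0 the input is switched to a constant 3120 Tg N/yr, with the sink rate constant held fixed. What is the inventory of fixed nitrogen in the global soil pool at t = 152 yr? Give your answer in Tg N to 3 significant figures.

τ = M₀/F₀ = 125000/1260 = 99.21 yr; rate constant k = 1/τ.
New steady state M_∞ = F₁/k = F₁·τ = 3120 × 99.21 = 309520 Tg N.
M(t) = M_∞ + (M₀ − M_∞)·e^(−t/τ); t/τ = 152/99.21 = 1.532, so e^(−t/τ) = 0.2161.
M(t) = 309520 − 184500 × 0.2161 = 269650 Tg N.

270000 Tg N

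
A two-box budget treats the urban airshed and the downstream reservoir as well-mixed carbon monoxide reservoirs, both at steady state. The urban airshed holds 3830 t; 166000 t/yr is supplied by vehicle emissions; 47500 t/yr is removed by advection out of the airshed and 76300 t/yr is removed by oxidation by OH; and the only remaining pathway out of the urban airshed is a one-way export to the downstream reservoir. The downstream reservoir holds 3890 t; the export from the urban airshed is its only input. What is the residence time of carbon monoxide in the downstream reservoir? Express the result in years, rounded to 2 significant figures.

0.092 yr

Balance the urban airshed: ΣF_in = 166000 t/yr.
Export to the downstream reservoir = ΣF_in − (47500 + 76300) = 42200 t/yr.
At steady state the output of the downstream reservoir equals its input, 42200 t/yr.
τ = M / F = 3890 / 42200 = 0.09218 yr.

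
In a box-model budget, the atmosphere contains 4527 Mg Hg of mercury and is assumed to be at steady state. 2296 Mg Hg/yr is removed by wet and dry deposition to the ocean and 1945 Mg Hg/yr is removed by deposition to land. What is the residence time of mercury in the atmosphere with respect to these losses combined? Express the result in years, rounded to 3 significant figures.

1.07 yr

Total removal = 2296 + 1945 = 4241.0 Mg Hg/yr.
τ = M / ΣF_out = 4527 / 4241.0 = 1.067 yr.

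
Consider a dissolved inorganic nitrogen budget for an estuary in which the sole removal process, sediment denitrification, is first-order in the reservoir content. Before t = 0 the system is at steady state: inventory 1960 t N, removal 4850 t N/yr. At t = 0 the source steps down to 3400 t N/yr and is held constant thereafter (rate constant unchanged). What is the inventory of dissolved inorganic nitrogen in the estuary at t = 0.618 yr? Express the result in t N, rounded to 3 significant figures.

Residence time τ = M₀/F₀ = 0.4041 yr. The eventual steady state is M_∞ = M₀·(F₁/F₀) = 1960 × 3400/4850 = 1374.0 t N.
The anomaly ΔM(t) = M(t) − M_∞ decays as ΔM₀·e^(−t/τ) with ΔM₀ = 1960 − 1374.0 = 586.0 t N.
At t = 0.618 yr, e^(−t/τ) = e^(−1.529) = 0.2167, so ΔM = 127.0 t N and M = 1374.0 + 127.0 = 1501.0 t N.

1500 t N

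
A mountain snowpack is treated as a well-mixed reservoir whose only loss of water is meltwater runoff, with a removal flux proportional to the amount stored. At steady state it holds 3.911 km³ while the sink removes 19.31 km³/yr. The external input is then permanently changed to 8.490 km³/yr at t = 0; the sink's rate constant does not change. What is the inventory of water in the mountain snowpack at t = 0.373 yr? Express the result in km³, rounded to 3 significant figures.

τ = M₀/F₀ = 3.911/19.31 = 0.2025 yr; rate constant k = 1/τ.
New steady state M_∞ = F₁/k = F₁·τ = 8.490 × 0.2025 = 1.7195 km³.
M(t) = M_∞ + (M₀ − M_∞)·e^(−t/τ); t/τ = 0.373/0.2025 = 1.842, so e^(−t/τ) = 0.1586.
M(t) = 1.7195 + 2.191 × 0.1586 = 2.0670 km³.

2.07 km³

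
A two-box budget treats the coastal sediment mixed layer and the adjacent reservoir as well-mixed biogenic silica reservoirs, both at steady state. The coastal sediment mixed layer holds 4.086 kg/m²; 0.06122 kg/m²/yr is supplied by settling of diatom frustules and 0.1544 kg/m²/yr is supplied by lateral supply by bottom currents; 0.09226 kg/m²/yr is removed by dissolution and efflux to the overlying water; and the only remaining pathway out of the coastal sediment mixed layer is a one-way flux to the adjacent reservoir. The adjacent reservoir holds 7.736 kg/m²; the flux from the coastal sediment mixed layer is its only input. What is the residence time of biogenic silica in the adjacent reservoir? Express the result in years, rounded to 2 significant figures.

63 yr

Balance the coastal sediment mixed layer: ΣF_in = 0.06122 + 0.1544 = 0.21562 kg/m²/yr.
Flux to the adjacent reservoir = ΣF_in − (0.09226) = 0.12336 kg/m²/yr.
At steady state the output of the adjacent reservoir equals its input, 0.12336 kg/m²/yr.
τ = M / F = 7.736 / 0.12336 = 62.71 yr.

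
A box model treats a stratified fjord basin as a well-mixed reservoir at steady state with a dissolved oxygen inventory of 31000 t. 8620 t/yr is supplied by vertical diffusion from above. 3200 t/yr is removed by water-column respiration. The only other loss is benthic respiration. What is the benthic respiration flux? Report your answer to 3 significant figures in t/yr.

At steady state ΣF_in = ΣF_out.
ΣF_in = 8620.0 t/yr.
Benthic respiration flux = ΣF_in − (3200) = 8620.0 − 3200 = 5420 t/yr.

5420 t/yr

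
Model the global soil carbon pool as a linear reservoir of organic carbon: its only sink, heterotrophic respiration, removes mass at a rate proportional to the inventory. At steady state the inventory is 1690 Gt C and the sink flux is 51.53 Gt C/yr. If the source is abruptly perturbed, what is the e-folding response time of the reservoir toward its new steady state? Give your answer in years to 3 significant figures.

32.8 yr

For a linear reservoir the response time equals the residence time τ = M/F.
τ = 1690 / 51.53 = 32.80 yr.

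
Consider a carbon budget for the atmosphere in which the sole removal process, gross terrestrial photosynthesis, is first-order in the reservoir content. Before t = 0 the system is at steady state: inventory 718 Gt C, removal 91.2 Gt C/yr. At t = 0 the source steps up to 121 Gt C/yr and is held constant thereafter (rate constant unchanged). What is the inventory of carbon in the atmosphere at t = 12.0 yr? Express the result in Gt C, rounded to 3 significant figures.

902 Gt C

Residence time τ = M₀/F₀ = 7.873 yr. The eventual steady state is M_∞ = M₀·(F₁/F₀) = 718 × 121/91.2 = 952.61 Gt C.
The anomaly ΔM(t) = M(t) − M_∞ decays as ΔM₀·e^(−t/τ) with ΔM₀ = 718 − 952.61 = −234.6 Gt C.
At t = 12.0 yr, e^(−t/τ) = e^(−1.524) = 0.2178, so ΔM = −51.10 Gt C and M = 952.61 − 51.10 = 901.51 Gt C.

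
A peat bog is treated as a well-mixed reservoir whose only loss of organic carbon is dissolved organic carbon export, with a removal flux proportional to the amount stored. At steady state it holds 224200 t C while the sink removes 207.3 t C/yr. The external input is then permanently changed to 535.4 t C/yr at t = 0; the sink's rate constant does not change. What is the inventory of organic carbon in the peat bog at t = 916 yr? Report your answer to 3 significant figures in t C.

τ = M₀/F₀ = 224200/207.3 = 1082 yr; rate constant k = 1/τ.
New steady state M_∞ = F₁/k = F₁·τ = 535.4 × 1082 = 579050 t C.
M(t) = M_∞ + (M₀ − M_∞)·e^(−t/τ); t/τ = 916/1082 = 0.8470, so e^(−t/τ) = 0.4287.
M(t) = 579050 − 354800 × 0.4287 = 426920 t C.

427000 t C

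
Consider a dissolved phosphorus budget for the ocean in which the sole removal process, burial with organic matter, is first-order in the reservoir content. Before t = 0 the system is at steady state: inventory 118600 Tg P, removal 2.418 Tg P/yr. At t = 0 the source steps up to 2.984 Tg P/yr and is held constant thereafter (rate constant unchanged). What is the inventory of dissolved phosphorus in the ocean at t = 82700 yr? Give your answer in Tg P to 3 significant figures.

141000 Tg P

The sink rate constant is k = F₀/M₀ = 2.418/118600 = 2.039×10^-5 yr⁻¹.
Solving dM/dt = F₁ − kM with M(0) = M₀ gives M(t) = F₁/k + (M₀ − F₁/k)·e^(−kt).
F₁/k = 2.984/2.039×10^-5 = 146360 Tg P; kt = 2.039×10^-5 × 82700 = 1.686, e^(−kt) = 0.1852.
M(82700) = 146360 + (118600 − 146360) × 0.1852 = 146360 − 5143 = 141220 Tg P.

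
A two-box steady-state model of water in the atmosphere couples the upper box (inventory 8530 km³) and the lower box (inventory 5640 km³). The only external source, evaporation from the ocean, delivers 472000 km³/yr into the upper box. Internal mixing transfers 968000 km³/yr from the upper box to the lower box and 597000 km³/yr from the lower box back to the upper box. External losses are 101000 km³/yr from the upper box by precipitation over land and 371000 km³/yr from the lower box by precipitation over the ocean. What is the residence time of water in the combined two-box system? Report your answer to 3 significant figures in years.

Treat the two boxes together as one reservoir: the mixing fluxes between them are internal recycling, so τ = ΣM / Σ(external losses).
M_total = 8530 + 5640 = 14170 km³.
ΣF_external_out = 101000 + 371000 = 472000 km³/yr.
τ = M_total / ΣF_ext = 14170 / 472000 = 0.03002 yr.

0.0300 yr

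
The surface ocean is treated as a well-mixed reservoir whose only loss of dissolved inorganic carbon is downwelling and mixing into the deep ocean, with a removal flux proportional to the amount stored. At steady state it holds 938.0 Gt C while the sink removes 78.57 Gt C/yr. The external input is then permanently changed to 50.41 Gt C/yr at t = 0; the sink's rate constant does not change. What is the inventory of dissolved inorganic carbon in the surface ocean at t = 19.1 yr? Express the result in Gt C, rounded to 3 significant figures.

τ = M₀/F₀ = 938.0/78.57 = 11.94 yr; rate constant k = 1/τ.
New steady state M_∞ = F₁/k = F₁·τ = 50.41 × 11.94 = 601.81 Gt C.
M(t) = M_∞ + (M₀ − M_∞)·e^(−t/τ); t/τ = 19.1/11.94 = 1.600, so e^(−t/τ) = 0.2019.
M(t) = 601.81 + 336.2 × 0.2019 = 669.70 Gt C.

670 Gt C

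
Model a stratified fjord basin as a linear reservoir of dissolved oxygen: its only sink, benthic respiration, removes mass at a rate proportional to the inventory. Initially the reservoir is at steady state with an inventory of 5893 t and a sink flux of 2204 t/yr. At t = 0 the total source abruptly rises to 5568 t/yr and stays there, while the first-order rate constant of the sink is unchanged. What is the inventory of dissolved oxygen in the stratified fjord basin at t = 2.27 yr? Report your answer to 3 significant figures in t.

Residence time τ = M₀/F₀ = 2.674 yr. The eventual steady state is M_∞ = M₀·(F₁/F₀) = 5893 × 5568/2204 = 14888 t.
The anomaly ΔM(t) = M(t) − M_∞ decays as ΔM₀·e^(−t/τ) with ΔM₀ = 5893 − 14888 = −8995 t.
At t = 2.27 yr, e^(−t/τ) = e^(−0.8490) = 0.4278, so ΔM = −3848 t and M = 14888 − 3848 = 11039 t.

11000 t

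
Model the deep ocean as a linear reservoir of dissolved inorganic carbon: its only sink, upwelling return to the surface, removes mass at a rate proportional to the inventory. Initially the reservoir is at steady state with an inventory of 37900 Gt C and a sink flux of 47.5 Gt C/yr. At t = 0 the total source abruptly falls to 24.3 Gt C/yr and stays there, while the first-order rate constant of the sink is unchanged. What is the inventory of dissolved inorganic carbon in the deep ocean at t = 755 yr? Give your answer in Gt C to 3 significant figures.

26600 Gt C

τ = M₀/F₀ = 37900/47.5 = 797.9 yr; rate constant k = 1/τ.
New steady state M_∞ = F₁/k = F₁·τ = 24.3 × 797.9 = 19389 Gt C.
M(t) = M_∞ + (M₀ − M_∞)·e^(−t/τ); t/τ = 755/797.9 = 0.9462, so e^(−t/τ) = 0.3882.
M(t) = 19389 + 18510 × 0.3882 = 26575 Gt C.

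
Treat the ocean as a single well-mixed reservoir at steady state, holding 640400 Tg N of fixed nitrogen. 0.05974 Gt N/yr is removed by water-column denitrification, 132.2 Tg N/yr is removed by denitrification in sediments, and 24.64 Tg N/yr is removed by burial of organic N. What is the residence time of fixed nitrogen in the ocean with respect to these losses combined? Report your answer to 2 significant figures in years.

3000 yr

Convert the water-column denitrification flux: 0.05974 Gt N/yr = 59.74 Tg N/yr.
Total removal = 59.74 + 132.2 + 24.64 = 216.58 Tg N/yr.
τ = M / ΣF_out = 640400 / 216.58 = 2957 yr.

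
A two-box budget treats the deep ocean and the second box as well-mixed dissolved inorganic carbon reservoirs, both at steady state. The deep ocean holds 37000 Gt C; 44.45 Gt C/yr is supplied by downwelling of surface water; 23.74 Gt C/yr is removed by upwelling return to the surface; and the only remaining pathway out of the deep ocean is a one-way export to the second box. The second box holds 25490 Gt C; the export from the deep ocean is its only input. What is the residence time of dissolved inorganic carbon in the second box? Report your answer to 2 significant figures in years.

1200 yr

Balance the deep ocean: ΣF_in = 44.450 Gt C/yr.
Export to the second box = ΣF_in − (23.74) = 20.710 Gt C/yr.
At steady state the output of the second box equals its input, 20.710 Gt C/yr.
τ = M / F = 25490 / 20.710 = 1231 yr.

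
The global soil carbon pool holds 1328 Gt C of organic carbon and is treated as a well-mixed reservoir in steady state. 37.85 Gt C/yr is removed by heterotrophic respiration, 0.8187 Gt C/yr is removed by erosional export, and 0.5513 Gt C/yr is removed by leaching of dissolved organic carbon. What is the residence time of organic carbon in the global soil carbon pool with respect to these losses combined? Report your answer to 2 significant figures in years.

34 yr

Total removal = 37.85 + 0.8187 + 0.5513 = 39.220 Gt C/yr.
τ = M / ΣF_out = 1328 / 39.220 = 33.86 yr.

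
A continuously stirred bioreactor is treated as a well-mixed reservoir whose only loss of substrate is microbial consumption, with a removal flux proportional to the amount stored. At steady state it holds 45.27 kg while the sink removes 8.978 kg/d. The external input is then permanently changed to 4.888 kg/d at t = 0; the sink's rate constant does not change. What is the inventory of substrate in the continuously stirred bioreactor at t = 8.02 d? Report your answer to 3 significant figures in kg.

Residence time τ = M₀/F₀ = 5.042 d. The eventual steady state is M_∞ = M₀·(F₁/F₀) = 45.27 × 4.888/8.978 = 24.647 kg.
The anomaly ΔM(t) = M(t) − M_∞ decays as ΔM₀·e^(−t/τ) with ΔM₀ = 45.27 − 24.647 = 20.62 kg.
At t = 8.02 d, e^(−t/τ) = e^(−1.591) = 0.2038, so ΔM = 4.203 kg and M = 24.647 + 4.203 = 28.850 kg.

28.9 kg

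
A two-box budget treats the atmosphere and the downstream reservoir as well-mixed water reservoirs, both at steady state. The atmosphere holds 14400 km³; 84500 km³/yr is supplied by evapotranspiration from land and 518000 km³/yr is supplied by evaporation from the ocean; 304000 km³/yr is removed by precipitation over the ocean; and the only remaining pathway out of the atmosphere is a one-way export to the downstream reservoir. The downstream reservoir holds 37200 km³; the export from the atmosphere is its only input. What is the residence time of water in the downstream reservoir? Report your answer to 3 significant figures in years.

Balance the atmosphere: ΣF_in = 84500 + 518000 = 602500 km³/yr.
Export to the downstream reservoir = ΣF_in − (304000) = 298500 km³/yr.
At steady state the output of the downstream reservoir equals its input, 298500 km³/yr.
τ = M / F = 37200 / 298500 = 0.1246 yr.

0.125 yr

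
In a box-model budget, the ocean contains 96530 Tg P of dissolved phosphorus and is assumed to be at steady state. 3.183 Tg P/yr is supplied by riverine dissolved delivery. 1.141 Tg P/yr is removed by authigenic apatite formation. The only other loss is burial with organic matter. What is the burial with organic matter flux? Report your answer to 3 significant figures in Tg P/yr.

At steady state ΣF_in = ΣF_out.
ΣF_in = 3.1830 Tg P/yr.
Burial with organic matter flux = ΣF_in − (1.141) = 3.1830 − 1.141 = 2.042 Tg P/yr.

2.04 Tg P/yr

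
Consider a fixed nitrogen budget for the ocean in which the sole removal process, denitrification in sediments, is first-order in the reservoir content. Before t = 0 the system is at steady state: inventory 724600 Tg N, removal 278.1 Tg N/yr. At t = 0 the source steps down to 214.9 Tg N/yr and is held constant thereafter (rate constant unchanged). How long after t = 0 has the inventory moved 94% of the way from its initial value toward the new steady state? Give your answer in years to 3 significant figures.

τ = M₀/F₀ = 724600/278.1 = 2606 yr.
The remaining gap fraction is e^(−t/τ); 94% covered ⇒ e^(−t/τ) = 0.0600.
t = −τ ln(0.0600) = 2606 × 2.813 = 7330 yr.

7330 yr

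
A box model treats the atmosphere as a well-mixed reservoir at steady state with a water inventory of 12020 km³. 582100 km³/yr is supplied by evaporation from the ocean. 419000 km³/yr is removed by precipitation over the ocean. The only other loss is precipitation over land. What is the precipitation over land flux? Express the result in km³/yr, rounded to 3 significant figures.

163000 km³/yr

At steady state ΣF_in = ΣF_out.
ΣF_in = 582100 km³/yr.
Precipitation over land flux = ΣF_in − (419000) = 582100 − 419000 = 163100 km³/yr.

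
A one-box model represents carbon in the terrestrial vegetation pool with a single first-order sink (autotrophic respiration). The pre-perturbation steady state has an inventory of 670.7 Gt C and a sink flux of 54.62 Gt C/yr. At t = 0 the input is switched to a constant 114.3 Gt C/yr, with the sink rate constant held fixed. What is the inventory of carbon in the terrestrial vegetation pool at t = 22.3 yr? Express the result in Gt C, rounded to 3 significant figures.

Residence time τ = M₀/F₀ = 12.28 yr. The eventual steady state is M_∞ = M₀·(F₁/F₀) = 670.7 × 114.3/54.62 = 1403.5 Gt C.
The anomaly ΔM(t) = M(t) − M_∞ decays as ΔM₀·e^(−t/τ) with ΔM₀ = 670.7 − 1403.5 = −732.8 Gt C.
At t = 22.3 yr, e^(−t/τ) = e^(−1.816) = 0.1627, so ΔM = −119.2 Gt C and M = 1403.5 − 119.2 = 1284.3 Gt C.

1280 Gt C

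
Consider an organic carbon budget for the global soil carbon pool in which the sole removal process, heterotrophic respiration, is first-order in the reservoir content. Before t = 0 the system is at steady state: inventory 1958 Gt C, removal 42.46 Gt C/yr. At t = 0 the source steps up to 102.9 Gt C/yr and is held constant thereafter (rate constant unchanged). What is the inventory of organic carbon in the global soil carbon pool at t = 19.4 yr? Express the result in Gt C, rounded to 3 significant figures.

2920 Gt C

τ = M₀/F₀ = 1958/42.46 = 46.11 yr; rate constant k = 1/τ.
New steady state M_∞ = F₁/k = F₁·τ = 102.9 × 46.11 = 4745.1 Gt C.
M(t) = M_∞ + (M₀ − M_∞)·e^(−t/τ); t/τ = 19.4/46.11 = 0.4207, so e^(−t/τ) = 0.6566.
M(t) = 4745.1 − 2787 × 0.6566 = 2915.1 Gt C.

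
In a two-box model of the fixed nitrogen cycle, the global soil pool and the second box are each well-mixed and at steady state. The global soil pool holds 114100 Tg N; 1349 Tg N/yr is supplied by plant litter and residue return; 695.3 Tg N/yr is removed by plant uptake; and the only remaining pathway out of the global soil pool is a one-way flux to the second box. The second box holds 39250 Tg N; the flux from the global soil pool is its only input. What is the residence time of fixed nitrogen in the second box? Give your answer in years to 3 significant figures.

60.0 yr

Balance the global soil pool: ΣF_in = 1349.0 Tg N/yr.
Flux to the second box = ΣF_in − (695.3) = 653.70 Tg N/yr.
At steady state the output of the second box equals its input, 653.70 Tg N/yr.
τ = M / F = 39250 / 653.70 = 60.04 yr.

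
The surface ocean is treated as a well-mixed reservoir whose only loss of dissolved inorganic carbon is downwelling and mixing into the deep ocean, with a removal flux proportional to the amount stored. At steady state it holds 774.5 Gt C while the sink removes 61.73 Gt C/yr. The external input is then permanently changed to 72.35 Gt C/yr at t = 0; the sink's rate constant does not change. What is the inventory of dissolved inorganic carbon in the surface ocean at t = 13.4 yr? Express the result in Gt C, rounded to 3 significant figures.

The sink rate constant is k = F₀/M₀ = 61.73/774.5 = 0.07970 yr⁻¹.
Solving dM/dt = F₁ − kM with M(0) = M₀ gives M(t) = F₁/k + (M₀ − F₁/k)·e^(−kt).
F₁/k = 72.35/0.07970 = 907.74 Gt C; kt = 0.07970 × 13.4 = 1.068, e^(−kt) = 0.3437.
M(13.4) = 907.74 + (774.5 − 907.74) × 0.3437 = 907.74 − 45.79 = 861.95 Gt C.

862 Gt C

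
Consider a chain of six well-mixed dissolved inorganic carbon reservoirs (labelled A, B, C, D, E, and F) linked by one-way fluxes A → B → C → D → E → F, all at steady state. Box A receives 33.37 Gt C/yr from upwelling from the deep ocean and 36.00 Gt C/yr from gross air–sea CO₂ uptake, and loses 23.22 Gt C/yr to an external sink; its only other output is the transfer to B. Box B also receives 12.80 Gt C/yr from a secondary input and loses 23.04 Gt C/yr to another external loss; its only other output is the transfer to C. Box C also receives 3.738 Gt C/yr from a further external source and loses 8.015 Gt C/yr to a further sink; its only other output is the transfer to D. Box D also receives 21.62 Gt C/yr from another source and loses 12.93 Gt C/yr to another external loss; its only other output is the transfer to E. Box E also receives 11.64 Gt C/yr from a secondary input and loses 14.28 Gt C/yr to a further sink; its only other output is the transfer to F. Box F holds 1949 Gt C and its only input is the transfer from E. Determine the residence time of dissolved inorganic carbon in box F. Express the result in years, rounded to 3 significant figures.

Box A: F(A→B) = (33.37 + 36.00) − 23.22 = 46.150 Gt C/yr.
Box B: F(B→C) = (46.150 + 12.80) − 23.04 = 35.910 Gt C/yr.
Box C: F(C→D) = (35.910 + 3.738) − 8.015 = 31.633 Gt C/yr.
Box D: F(D→E) = (31.633 + 21.62) − 12.93 = 40.323 Gt C/yr.
Box E: F(E→F) = (40.323 + 11.64) − 14.28 = 37.683 Gt C/yr.
Box F throughput = its input = 37.683 Gt C/yr; τ = 1949 / 37.683 = 51.72 yr.

51.7 yr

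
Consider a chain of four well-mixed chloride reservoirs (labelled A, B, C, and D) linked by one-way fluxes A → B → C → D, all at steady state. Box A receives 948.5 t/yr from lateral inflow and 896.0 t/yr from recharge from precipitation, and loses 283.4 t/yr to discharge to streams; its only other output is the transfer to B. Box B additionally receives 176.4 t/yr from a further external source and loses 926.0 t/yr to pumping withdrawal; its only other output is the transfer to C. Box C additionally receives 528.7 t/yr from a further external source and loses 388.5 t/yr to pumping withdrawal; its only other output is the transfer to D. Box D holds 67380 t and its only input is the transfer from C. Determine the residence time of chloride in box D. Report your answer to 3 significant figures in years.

Box A: F(A→B) = (948.5 + 896.0) − 283.4 = 1561.1 t/yr.
Box B: F(B→C) = (1561.1 + 176.4) − 926.0 = 811.50 t/yr.
Box C: F(C→D) = (811.50 + 528.7) − 388.5 = 951.70 t/yr.
Box D throughput = its input = 951.70 t/yr; τ = 67380 / 951.70 = 70.80 yr.

70.8 yr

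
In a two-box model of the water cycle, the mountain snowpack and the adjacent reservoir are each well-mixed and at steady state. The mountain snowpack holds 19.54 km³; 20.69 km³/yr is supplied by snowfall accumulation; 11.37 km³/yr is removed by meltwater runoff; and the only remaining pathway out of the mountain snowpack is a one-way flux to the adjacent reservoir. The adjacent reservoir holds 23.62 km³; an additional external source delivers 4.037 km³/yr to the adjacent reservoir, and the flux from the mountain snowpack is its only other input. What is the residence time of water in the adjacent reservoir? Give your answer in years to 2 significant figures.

1.8 yr

Balance the mountain snowpack: ΣF_in = 20.690 km³/yr.
Flux to the adjacent reservoir = ΣF_in − (11.37) = 9.3200 km³/yr.
Total input to the adjacent reservoir = 9.3200 + 4.037 = 13.357 km³/yr; at steady state this equals its total output.
τ = M / F = 23.62 / 13.357 = 1.768 yr.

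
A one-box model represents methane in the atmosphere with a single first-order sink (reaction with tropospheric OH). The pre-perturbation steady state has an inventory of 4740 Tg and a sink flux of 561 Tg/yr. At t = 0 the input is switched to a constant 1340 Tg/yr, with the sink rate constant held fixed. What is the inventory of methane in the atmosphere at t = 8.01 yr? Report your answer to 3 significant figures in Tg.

The sink rate constant is k = F₀/M₀ = 561/4740 = 0.1184 yr⁻¹.
Solving dM/dt = F₁ − kM with M(0) = M₀ gives M(t) = F₁/k + (M₀ − F₁/k)·e^(−kt).
F₁/k = 1340/0.1184 = 11322 Tg; kt = 0.1184 × 8.01 = 0.9480, e^(−kt) = 0.3875.
M(8.01) = 11322 + (4740 − 11322) × 0.3875 = 11322 − 2551 = 8771.4 Tg.

8770 Tg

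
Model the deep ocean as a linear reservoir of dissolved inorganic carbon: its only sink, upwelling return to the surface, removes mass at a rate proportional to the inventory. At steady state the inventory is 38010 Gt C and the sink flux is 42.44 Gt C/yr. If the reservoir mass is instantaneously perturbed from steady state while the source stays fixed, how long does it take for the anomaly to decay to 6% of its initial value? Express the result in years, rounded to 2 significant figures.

For a linear reservoir the anomaly decays as exp(−t/τ) with τ = M/F = 38010/42.44 = 895.6 yr.
exp(−t/τ) = 0.06 ⇒ t = −τ ln(0.06) = 895.6 × 2.813 = 2520 yr.

2500 yr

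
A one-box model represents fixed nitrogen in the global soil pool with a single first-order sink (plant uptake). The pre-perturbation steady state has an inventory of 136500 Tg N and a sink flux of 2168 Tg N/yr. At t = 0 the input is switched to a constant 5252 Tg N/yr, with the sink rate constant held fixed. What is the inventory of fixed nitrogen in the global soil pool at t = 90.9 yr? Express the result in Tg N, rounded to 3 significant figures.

285000 Tg N

The sink rate constant is k = F₀/M₀ = 2168/136500 = 0.01588 yr⁻¹.
Solving dM/dt = F₁ − kM with M(0) = M₀ gives M(t) = F₁/k + (M₀ − F₁/k)·e^(−kt).
F₁/k = 5252/0.01588 = 330670 Tg N; kt = 0.01588 × 90.9 = 1.444, e^(−kt) = 0.2360.
M(90.9) = 330670 + (136500 − 330670) × 0.2360 = 330670 − 45830 = 284840 Tg N.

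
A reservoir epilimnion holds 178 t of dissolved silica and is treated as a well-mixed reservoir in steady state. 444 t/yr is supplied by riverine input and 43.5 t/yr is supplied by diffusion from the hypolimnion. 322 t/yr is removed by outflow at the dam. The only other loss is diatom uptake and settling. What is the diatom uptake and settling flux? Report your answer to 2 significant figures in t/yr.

170 t/yr

At steady state ΣF_in = ΣF_out.
ΣF_in = 444 + 43.5 = 487.50 t/yr.
Diatom uptake and settling flux = ΣF_in − (322) = 487.50 − 322.0 = 165.5 t/yr.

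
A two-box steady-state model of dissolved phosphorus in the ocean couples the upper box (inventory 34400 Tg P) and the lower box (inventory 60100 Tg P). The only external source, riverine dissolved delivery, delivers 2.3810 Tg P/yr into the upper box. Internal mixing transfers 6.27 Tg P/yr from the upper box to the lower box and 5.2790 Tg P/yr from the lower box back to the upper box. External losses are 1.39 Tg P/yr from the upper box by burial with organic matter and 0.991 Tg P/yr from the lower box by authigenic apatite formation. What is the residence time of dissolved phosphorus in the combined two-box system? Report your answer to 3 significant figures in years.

Treat the two boxes together as one reservoir: the mixing fluxes between them are internal recycling, so τ = ΣM / Σ(external losses).
M_total = 34400 + 60100 = 94500 Tg P.
ΣF_external_out = 1.39 + 0.991 = 2.3810 Tg P/yr.
τ = M_total / ΣF_ext = 94500 / 2.3810 = 39690 yr.

39700 yr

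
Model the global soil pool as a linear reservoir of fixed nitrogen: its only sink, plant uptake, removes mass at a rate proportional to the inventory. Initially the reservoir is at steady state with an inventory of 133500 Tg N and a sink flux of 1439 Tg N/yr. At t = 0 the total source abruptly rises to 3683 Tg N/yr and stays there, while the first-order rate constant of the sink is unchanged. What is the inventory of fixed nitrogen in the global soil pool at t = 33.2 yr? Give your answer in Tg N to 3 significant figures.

Residence time τ = M₀/F₀ = 92.77 yr. The eventual steady state is M_∞ = M₀·(F₁/F₀) = 133500 × 3683/1439 = 341680 Tg N.
The anomaly ΔM(t) = M(t) − M_∞ decays as ΔM₀·e^(−t/τ) with ΔM₀ = 133500 − 341680 = −208200 Tg N.
At t = 33.2 yr, e^(−t/τ) = e^(−0.3579) = 0.6992, so ΔM = −145600 Tg N and M = 341680 − 145600 = 196130 Tg N.

196000 Tg N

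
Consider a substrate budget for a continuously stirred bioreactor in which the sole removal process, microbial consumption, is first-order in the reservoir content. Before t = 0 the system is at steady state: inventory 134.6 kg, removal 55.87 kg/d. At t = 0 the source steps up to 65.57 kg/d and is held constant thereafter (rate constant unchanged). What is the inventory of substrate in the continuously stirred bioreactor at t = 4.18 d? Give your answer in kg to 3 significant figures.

τ = M₀/F₀ = 134.6/55.87 = 2.409 d; rate constant k = 1/τ.
New steady state M_∞ = F₁/k = F₁·τ = 65.57 × 2.409 = 157.97 kg.
M(t) = M_∞ + (M₀ − M_∞)·e^(−t/τ); t/τ = 4.18/2.409 = 1.735, so e^(−t/τ) = 0.1764.
M(t) = 157.97 − 23.37 × 0.1764 = 153.85 kg.

154 kg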